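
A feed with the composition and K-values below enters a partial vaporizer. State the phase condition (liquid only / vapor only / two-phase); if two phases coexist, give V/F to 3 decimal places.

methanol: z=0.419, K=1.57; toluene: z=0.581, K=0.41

liquid only

ΣzᵢKᵢ = 0.896; Σzᵢ/Kᵢ = 1.684.
Since ΣzᵢKᵢ < 1 the mixture is below its bubble point — single liquid phase.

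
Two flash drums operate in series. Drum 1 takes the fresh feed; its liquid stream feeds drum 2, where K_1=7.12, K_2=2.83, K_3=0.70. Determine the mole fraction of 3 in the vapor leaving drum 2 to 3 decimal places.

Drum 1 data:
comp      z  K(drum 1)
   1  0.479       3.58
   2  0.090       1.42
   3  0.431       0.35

Drum 1:
Rachford–Rice: g(ψ₁) = Σ zᵢ(Kᵢ−1)/(1+ψ₁(Kᵢ−1)) = 0.
g(0) = ΣzᵢKᵢ − 1 = 0.993 and g(1) = 1 − Σzᵢ/Kᵢ = -0.429, so a root lies in (0, 1).
Iterate (Newton) starting at ψ₁ = 0.4:
  ψ₁ = 0.400: g = 0.2620, g' = -1.116 → ψ₁ = 0.635
  ψ₁ = 0.635: g = 0.0215, g' = -0.996 → ψ₁ = 0.656
Converged at ψ₁ = 0.656.
Drum-1 compositions:
  1: x = 0.178, y = 0.637
  2: x = 0.071, y = 0.100
  3: x = 0.752, y = 0.263
Drum-2 feed = drum-1 liquid: z₂ = (0.1779, 0.0706, 0.7516).
Drum 2:
Newton–Raphson from ψ₂ = 0.45:
  ψ₂ = 0.450: g = 0.1001, g' = -0.634 → ψ₂ = 0.608
  ψ₂ = 0.608: g = 0.0160, g' = -0.453 → ψ₂ = 0.643
  ψ₂ = 0.643: g = 0.0005, g' = -0.427 → ψ₂ = 0.644
Converged at ψ₂ = 0.644.
  1: x = 0.036, y = 0.256
  2: x = 0.032, y = 0.092
  3: x = 0.932, y = 0.652

y_3 (drum 2) = 0.652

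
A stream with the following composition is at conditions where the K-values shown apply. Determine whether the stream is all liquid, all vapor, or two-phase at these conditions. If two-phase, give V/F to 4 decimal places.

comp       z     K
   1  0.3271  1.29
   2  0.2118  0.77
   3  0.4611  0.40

all liquid

ΣzᵢKᵢ = 0.7695; Σzᵢ/Kᵢ = 1.6814.
Since ΣzᵢKᵢ < 1 the mixture is below its bubble point — single liquid phase.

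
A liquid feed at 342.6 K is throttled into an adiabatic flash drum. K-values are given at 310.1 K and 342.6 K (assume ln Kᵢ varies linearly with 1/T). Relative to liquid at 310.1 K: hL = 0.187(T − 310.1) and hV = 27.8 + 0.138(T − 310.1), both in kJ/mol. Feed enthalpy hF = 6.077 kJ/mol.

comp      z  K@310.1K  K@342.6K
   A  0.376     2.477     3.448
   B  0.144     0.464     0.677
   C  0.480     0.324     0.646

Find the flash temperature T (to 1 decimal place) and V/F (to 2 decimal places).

T = 312.9 K, V/F = 0.20

Adiabatic flash: solve Rachford–Rice at each trial T, then check hF = ψ·hV(T) + (1−ψ)·hL(T).
  T = 310.1 K: K = (2.477, 0.464, 0.324), RR gives ψ = 0.161, H_out = 4.478 kJ/mol
  T = 342.6 K: K = (3.448, 0.677, 0.646), RR gives ψ = 0.829, H_out = 27.792 kJ/mol
  T = 326.4 K: K = (2.948, 0.566, 0.466), RR gives ψ = 0.414, H_out = 14.233 kJ/mol
  T = 318.2 K: K = (2.707, 0.514, 0.390), RR gives ψ = 0.280, H_out = 9.187 kJ/mol
  T = 314.1 K: K = (2.589, 0.488, 0.355), RR gives ψ = 0.219, H_out = 6.796 kJ/mol
  T = 312.1 K: K = (2.533, 0.476, 0.339), RR gives ψ = 0.190, H_out = 5.638 kJ/mol
Linear interpolation between T = 312.1 (H_out = 5.638) and T = 314.1 (H_out = 6.796) on hF = 6.077 gives T ≈ 312.9 K, at which ψ = 0.20.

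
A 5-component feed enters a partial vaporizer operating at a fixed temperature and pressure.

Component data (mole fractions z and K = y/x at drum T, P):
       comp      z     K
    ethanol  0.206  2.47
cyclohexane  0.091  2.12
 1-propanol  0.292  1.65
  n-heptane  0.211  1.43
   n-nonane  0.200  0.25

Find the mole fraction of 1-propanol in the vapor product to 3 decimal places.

y_1-propanol = 0.315

Let ψ = V/F and solve Σ zᵢ(Kᵢ−1)/(1+ψ(Kᵢ−1)) = 0.
Feasibility: ΣzᵢKᵢ = 1.535, Σzᵢ/Kᵢ = 1.251 — both > 1, two phases present.
Newton–Raphson from ψ = 0.34:
  ψ = 0.340: g = 0.3090, g' = -0.573 → ψ = 0.879
  ψ = 0.879: g = -0.0705, g' = -1.154 → ψ = 0.818
  ψ = 0.818: g = -0.0066, g' = -0.951 → ψ = 0.811
Converged at ψ = 0.811.
Compositions from xᵢ = zᵢ/(1+ψ(Kᵢ−1)), yᵢ = Kᵢxᵢ:
  ethanol: x = 0.094, y = 0.232
  cyclohexane: x = 0.048, y = 0.101
  1-propanol: x = 0.191, y = 0.315
  n-heptane: x = 0.156, y = 0.224
  n-nonane: x = 0.511, y = 0.128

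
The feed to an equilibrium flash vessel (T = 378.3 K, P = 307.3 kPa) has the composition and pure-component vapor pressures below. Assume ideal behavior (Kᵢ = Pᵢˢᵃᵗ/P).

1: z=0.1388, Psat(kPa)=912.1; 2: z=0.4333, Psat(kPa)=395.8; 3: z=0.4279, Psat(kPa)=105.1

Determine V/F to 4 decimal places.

Raoult's law: Kᵢ = Pᵢˢᵃᵗ/P = Pᵢˢᵃᵗ/307.3.
  K_1 = 912.1/307.3 = 2.968109, K_2 = 395.8/307.3 = 1.287992, K_3 = 105.1/307.3 = 0.342011
Newton iteration, V/F⁰ = 0.5:
  V/F = 0.5000: g = -0.17283, g' = -0.5755 → V/F = 0.1997
  V/F = 0.1997: g = -0.01003, g' = -0.5547 → V/F = 0.1816
  V/F = 0.1816: g = 0.00007, g' = -0.5632 → V/F = 0.1817
Converged at V/F = 0.1817.

V/F = 0.1817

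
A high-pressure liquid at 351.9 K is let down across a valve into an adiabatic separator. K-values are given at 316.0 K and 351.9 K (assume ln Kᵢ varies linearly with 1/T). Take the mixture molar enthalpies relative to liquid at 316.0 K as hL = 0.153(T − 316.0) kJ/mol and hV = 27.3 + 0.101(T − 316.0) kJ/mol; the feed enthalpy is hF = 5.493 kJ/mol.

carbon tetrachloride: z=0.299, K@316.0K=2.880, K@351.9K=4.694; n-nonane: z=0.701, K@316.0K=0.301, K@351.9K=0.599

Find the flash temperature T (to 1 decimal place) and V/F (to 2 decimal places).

Adiabatic flash: solve Rachford–Rice at each trial T, then check hF = ψ·hV(T) + (1−ψ)·hL(T).
  T = 316.0 K: K = (2.880, 0.301), RR gives ψ = 0.055, H_out = 1.498 kJ/mol
  T = 351.9 K: K = (4.694, 0.599), RR gives ψ = 0.556, H_out = 19.630 kJ/mol
  T = 333.9 K: K = (3.723, 0.432), RR gives ψ = 0.269, H_out = 9.834 kJ/mol
  T = 324.9 K: K = (3.284, 0.362), RR gives ψ = 0.162, H_out = 5.703 kJ/mol
  T = 320.4 K: K = (3.076, 0.330), RR gives ψ = 0.109, H_out = 3.616 kJ/mol
  T = 322.6 K: K = (3.176, 0.346), RR gives ψ = 0.135, H_out = 4.643 kJ/mol
Linear interpolation between T = 322.6 (H_out = 4.643) and T = 324.9 (H_out = 5.703) on hF = 5.493 gives T ≈ 324.4 K, at which ψ = 0.16.

T = 324.4 K, V/F = 0.16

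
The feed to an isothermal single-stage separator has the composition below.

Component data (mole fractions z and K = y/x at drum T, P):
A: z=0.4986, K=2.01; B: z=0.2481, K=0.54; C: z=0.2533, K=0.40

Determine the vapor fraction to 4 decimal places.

Material balance + equilibrium reduce to Σ zᵢ(Kᵢ−1)/(1+ψ(Kᵢ−1)) = 0.
g(0) = ΣzᵢKᵢ − 1 = 0.2375 and g(1) = 1 − Σzᵢ/Kᵢ = -0.3408, so a root lies in (0, 1).
Newton–Raphson from ψ = 0.5:
  ψ = 0.5000: g = -0.03072, g' = -0.4992 → ψ = 0.4385
  ψ = 0.4385: g = -0.00017, g' = -0.4946 → ψ = 0.4381
Converged at ψ = 0.4381.

ψ = 0.4381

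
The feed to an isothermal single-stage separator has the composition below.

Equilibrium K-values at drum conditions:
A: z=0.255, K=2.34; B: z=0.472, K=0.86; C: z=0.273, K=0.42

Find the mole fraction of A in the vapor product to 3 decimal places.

Let ψ = V/F and solve Σ zᵢ(Kᵢ−1)/(1+ψ(Kᵢ−1)) = 0.
g(0) = ΣzᵢKᵢ − 1 = 0.117 and g(1) = 1 − Σzᵢ/Kᵢ = -0.308, so a root lies in (0, 1).
Newton–Raphson from ψ = 0.5:
  ψ = 0.500: g = -0.0895, g' = -0.357 → ψ = 0.249
  ψ = 0.249: g = 0.0025, g' = -0.393 → ψ = 0.256
Converged at ψ = 0.256.
Compositions from xᵢ = zᵢ/(1+ψ(Kᵢ−1)), yᵢ = Kᵢxᵢ:
  A: x = 0.190, y = 0.444
  B: x = 0.490, y = 0.421
  C: x = 0.321, y = 0.135

y_A = 0.444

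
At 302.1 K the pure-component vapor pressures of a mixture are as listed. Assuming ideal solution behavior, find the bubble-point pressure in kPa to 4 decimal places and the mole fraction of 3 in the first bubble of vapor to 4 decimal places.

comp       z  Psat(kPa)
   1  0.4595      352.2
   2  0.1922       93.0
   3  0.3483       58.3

At the bubble point ψ → 0, so ΣzᵢKᵢ = 1 with Kᵢ = Pᵢˢᵃᵗ/P ⇒ P = ΣzᵢPᵢˢᵃᵗ.
P = 0.4595·352.2 + 0.1922·93.0 + 0.3483·58.3 = 200.0164 kPa
yᵢ = zᵢPᵢˢᵃᵗ/P ⇒ y_3 = 0.3483·58.3/200.0164 = 0.1015

Pbub = 200.0164 kPa, y_3 = 0.1015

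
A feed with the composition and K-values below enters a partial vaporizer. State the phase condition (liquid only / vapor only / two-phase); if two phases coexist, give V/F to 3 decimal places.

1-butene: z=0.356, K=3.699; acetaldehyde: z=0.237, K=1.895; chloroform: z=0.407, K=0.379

two-phase, V/F = 0.718

ΣzᵢKᵢ = 1.920; Σzᵢ/Kᵢ = 1.295.
Both exceed 1, so a two-phase solution exists.
Iterate (Newton) starting at ψ = 0.61:
  ψ = 0.610: g = 0.0934, g' = -0.856 → ψ = 0.719
  ψ = 0.719: g = -0.0009, g' = -0.883 → ψ = 0.718
Converged at ψ = 0.718.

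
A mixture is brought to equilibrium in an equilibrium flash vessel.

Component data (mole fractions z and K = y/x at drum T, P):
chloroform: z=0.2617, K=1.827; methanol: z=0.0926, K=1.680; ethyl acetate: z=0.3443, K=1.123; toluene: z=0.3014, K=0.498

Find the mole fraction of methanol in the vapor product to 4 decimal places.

Rachford–Rice: g(β) = Σ zᵢ(Kᵢ−1)/(1+β(Kᵢ−1)) = 0.
Check two-phase: ΣzᵢKᵢ = 1.1704 > 1 and Σzᵢ/Kᵢ = 1.1102 > 1, so g(0) = 0.1704 > 0 and g(1) = -0.1102 < 0.
Iterate (Newton) starting at β = 0.5:
  β = 0.5000: g = 0.03799, g' = -0.2534 → β = 0.6499
  β = 0.6499: g = -0.00092, g' = -0.2681 → β = 0.6465
Converged at β = 0.6465.
Compositions from xᵢ = zᵢ/(1+β(Kᵢ−1)), yᵢ = Kᵢxᵢ:
  chloroform: x = 0.1705, y = 0.3116
  methanol: x = 0.0643, y = 0.1081
  ethyl acetate: x = 0.3189, y = 0.3582
  toluene: x = 0.4462, y = 0.2222

y_methanol = 0.1081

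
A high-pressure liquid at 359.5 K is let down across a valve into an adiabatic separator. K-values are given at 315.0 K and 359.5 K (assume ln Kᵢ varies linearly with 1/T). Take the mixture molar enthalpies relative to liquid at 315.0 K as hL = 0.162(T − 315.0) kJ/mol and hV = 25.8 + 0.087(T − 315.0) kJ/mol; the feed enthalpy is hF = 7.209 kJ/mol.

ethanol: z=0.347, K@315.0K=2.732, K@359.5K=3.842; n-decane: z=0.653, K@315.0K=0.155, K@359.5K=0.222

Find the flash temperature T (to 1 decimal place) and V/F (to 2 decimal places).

Adiabatic flash: solve Rachford–Rice at each trial T, then check hF = ψ·hV(T) + (1−ψ)·hL(T).
  T = 315.0 K: K = (2.732, 0.155), RR gives ψ = 0.034, H_out = 0.868 kJ/mol
  T = 359.5 K: K = (3.842, 0.222), RR gives ψ = 0.216, H_out = 12.066 kJ/mol
  T = 337.2 K: K = (3.275, 0.188), RR gives ψ = 0.140, H_out = 6.979 kJ/mol
  T = 348.4 K: K = (3.558, 0.205), RR gives ψ = 0.181, H_out = 9.627 kJ/mol
  T = 342.8 K: K = (3.416, 0.196), RR gives ψ = 0.161, H_out = 8.330 kJ/mol
  T = 340.0 K: K = (3.345, 0.192), RR gives ψ = 0.151, H_out = 7.662 kJ/mol
  T = 338.6 K: K = (3.310, 0.190), RR gives ψ = 0.146, H_out = 7.322 kJ/mol
Linear interpolation between T = 337.2 (H_out = 6.979) and T = 338.6 (H_out = 7.322) on hF = 7.209 gives T ≈ 338.1 K, at which ψ = 0.14.

T = 338.1 K, V/F = 0.14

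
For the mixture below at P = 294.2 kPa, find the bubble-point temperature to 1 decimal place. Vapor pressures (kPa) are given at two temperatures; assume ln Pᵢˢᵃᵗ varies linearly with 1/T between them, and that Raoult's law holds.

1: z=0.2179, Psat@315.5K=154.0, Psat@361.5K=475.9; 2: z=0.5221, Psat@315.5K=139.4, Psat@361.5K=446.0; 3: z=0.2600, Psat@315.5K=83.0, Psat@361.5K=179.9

Bubble-point temperature: ΣzᵢPᵢˢᵃᵗ(T) = P. Interpolate ln Pᵢˢᵃᵗ = aᵢ + bᵢ/T.
  T = 315.5 K: ΣzᵢPᵢˢᵃᵗ = 127.92 kPa
  T = 361.5 K: ΣzᵢPᵢˢᵃᵗ = 383.33 kPa
  T = 338.5 K: ΣzᵢPᵢˢᵃᵗ = 229.34 kPa
  T = 350.0 K: ΣzᵢPᵢˢᵃᵗ = 298.88 kPa
  T = 344.2 K: ΣzᵢPᵢˢᵃᵗ = 262.06 kPa
  T = 347.1 K: ΣzᵢPᵢˢᵃᵗ = 280.01 kPa
Interpolating between 347.1 K and 350.0 K gives T ≈ 349.3 K.

T = 349.3 K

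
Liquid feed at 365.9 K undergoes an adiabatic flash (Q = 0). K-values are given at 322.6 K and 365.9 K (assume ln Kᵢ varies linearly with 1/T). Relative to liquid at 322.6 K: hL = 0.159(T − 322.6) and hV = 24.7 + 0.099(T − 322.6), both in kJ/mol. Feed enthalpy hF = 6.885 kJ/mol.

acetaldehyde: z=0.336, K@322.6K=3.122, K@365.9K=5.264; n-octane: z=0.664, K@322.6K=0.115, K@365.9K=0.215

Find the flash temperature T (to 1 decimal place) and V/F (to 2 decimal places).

T = 340.6 K, V/F = 0.17

Adiabatic flash: solve Rachford–Rice at each trial T, then check hF = ψ·hV(T) + (1−ψ)·hL(T).
  T = 322.6 K: K = (3.122, 0.115), RR gives ψ = 0.067, H_out = 1.649 kJ/mol
  T = 365.9 K: K = (5.264, 0.215), RR gives ψ = 0.272, H_out = 12.903 kJ/mol
  T = 344.2 K: K = (4.119, 0.160), RR gives ψ = 0.187, H_out = 7.816 kJ/mol
  T = 333.4 K: K = (3.602, 0.136), RR gives ψ = 0.134, H_out = 4.938 kJ/mol
  T = 338.8 K: K = (3.856, 0.148), RR gives ψ = 0.162, H_out = 6.417 kJ/mol
  T = 341.5 K: K = (3.986, 0.154), RR gives ψ = 0.175, H_out = 7.125 kJ/mol
  T = 340.1 K: K = (3.918, 0.151), RR gives ψ = 0.168, H_out = 6.760 kJ/mol
Linear interpolation between T = 340.1 (H_out = 6.760) and T = 341.5 (H_out = 7.125) on hF = 6.885 gives T ≈ 340.6 K, at which ψ = 0.17.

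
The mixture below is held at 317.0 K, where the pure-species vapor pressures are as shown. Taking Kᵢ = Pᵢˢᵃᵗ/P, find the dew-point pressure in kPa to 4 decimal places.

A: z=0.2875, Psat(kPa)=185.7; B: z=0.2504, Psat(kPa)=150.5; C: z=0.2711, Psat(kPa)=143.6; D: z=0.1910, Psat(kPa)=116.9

At the dew point ψ → 1, so Σzᵢ/Kᵢ = 1 with Kᵢ = Pᵢˢᵃᵗ/P ⇒ 1/P = Σzᵢ/Pᵢˢᵃᵗ.
1/P = 0.2875/185.7 + 0.2504/150.5 + 0.2711/143.6 + 0.1910/116.9 = 0.0067337 ⇒ P = 148.5058 kPa

Pdew = 148.5058 kPa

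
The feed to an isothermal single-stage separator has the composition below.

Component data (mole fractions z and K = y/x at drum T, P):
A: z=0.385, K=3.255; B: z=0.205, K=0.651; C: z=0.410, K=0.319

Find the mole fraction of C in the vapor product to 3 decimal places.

y_C = 0.178

Material balance + equilibrium reduce to Σ zᵢ(Kᵢ−1)/(1+V/F(Kᵢ−1)) = 0.
Feasibility: ΣzᵢKᵢ = 1.517, Σzᵢ/Kᵢ = 1.718 — both > 1, two phases present.
Iterate (Newton) starting at V/F = 0.54:
  V/F = 0.540: g = -0.1383, g' = -0.912 → V/F = 0.388
  V/F = 0.388: g = 0.0005, g' = -0.941 → V/F = 0.389
Converged at V/F = 0.389.
Compositions from xᵢ = zᵢ/(1+V/F(Kᵢ−1)), yᵢ = Kᵢxᵢ:
  A: x = 0.205, y = 0.668
  B: x = 0.237, y = 0.154
  C: x = 0.558, y = 0.178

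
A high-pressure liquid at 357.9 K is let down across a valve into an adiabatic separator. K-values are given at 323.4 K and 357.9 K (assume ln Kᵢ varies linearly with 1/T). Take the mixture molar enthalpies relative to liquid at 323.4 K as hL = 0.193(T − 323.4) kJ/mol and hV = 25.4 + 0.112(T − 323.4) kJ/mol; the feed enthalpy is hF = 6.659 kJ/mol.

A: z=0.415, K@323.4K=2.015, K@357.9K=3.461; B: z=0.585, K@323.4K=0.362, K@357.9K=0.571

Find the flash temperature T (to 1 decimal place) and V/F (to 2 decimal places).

T = 329.8 K, V/F = 0.22

Adiabatic flash: solve Rachford–Rice at each trial T, then check hF = ψ·hV(T) + (1−ψ)·hL(T).
  T = 323.4 K: K = (2.015, 0.362), RR gives ψ = 0.074, H_out = 1.883 kJ/mol
  T = 357.9 K: K = (3.461, 0.571), RR gives ψ = 0.730, H_out = 23.153 kJ/mol
  T = 340.6 K: K = (2.675, 0.460), RR gives ψ = 0.419, H_out = 13.372 kJ/mol
  T = 332.0 K: K = (2.330, 0.409), RR gives ψ = 0.263, H_out = 8.148 kJ/mol
  T = 327.7 K: K = (2.169, 0.385), RR gives ψ = 0.175, H_out = 5.202 kJ/mol
  T = 329.9 K: K = (2.251, 0.397), RR gives ψ = 0.221, H_out = 6.747 kJ/mol
Linear interpolation between T = 327.7 (H_out = 5.202) and T = 329.9 (H_out = 6.747) on hF = 6.659 gives T ≈ 329.8 K, at which ψ = 0.22.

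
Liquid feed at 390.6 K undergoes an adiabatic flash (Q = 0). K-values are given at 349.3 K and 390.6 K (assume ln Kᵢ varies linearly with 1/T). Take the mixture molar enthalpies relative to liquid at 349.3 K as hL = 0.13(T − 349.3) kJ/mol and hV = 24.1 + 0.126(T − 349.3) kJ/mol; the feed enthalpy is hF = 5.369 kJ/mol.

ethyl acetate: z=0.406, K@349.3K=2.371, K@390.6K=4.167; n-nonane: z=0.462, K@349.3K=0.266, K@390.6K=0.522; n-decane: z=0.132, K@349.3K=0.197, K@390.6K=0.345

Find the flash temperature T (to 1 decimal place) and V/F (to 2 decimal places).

T = 355.3 K, V/F = 0.19

Adiabatic flash: solve Rachford–Rice at each trial T, then check hF = ψ·hV(T) + (1−ψ)·hL(T).
  T = 349.3 K: K = (2.371, 0.266, 0.197), RR gives ψ = 0.108, H_out = 2.614 kJ/mol
  T = 390.6 K: K = (4.167, 0.522, 0.345), RR gives ψ = 0.590, H_out = 19.483 kJ/mol
  T = 370.0 K: K = (3.195, 0.380, 0.265), RR gives ψ = 0.357, H_out = 11.272 kJ/mol
  T = 359.6 K: K = (2.762, 0.319, 0.229), RR gives ψ = 0.242, H_out = 7.162 kJ/mol
  T = 354.5 K: K = (2.564, 0.292, 0.213), RR gives ψ = 0.180, H_out = 5.001 kJ/mol
  T = 357.1 K: K = (2.664, 0.306, 0.221), RR gives ψ = 0.212, H_out = 6.120 kJ/mol
  T = 355.8 K: K = (2.614, 0.299, 0.217), RR gives ψ = 0.196, H_out = 5.566 kJ/mol
Linear interpolation between T = 354.5 (H_out = 5.001) and T = 355.8 (H_out = 5.566) on hF = 5.369 gives T ≈ 355.3 K, at which ψ = 0.19.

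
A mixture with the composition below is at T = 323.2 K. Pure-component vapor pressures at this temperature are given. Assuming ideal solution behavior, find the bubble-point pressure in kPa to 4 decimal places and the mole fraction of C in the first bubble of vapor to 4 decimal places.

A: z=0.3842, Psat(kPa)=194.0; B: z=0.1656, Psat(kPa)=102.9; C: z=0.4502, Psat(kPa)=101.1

Pbub = 137.0903 kPa, y_C = 0.3320

At the bubble point ψ → 0, so ΣzᵢKᵢ = 1 with Kᵢ = Pᵢˢᵃᵗ/P ⇒ P = ΣzᵢPᵢˢᵃᵗ.
P = 0.3842·194.0 + 0.1656·102.9 + 0.4502·101.1 = 137.0903 kPa
yᵢ = zᵢPᵢˢᵃᵗ/P ⇒ y_C = 0.4502·101.1/137.0903 = 0.3320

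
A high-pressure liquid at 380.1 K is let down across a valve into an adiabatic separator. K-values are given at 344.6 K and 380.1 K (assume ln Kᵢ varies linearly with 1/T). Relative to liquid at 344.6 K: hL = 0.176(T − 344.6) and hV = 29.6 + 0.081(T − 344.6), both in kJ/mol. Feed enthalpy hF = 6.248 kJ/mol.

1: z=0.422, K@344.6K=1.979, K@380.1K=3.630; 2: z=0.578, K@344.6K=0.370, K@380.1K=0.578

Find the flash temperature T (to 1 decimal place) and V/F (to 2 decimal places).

T = 348.9 K, V/F = 0.19

Adiabatic flash: solve Rachford–Rice at each trial T, then check hF = ψ·hV(T) + (1−ψ)·hL(T).
  T = 344.6 K: K = (1.979, 0.370), RR gives ψ = 0.079, H_out = 2.352 kJ/mol
  T = 380.1 K: K = (3.630, 0.578), RR gives ψ = 0.780, H_out = 26.711 kJ/mol
  T = 362.4 K: K = (2.723, 0.468), RR gives ψ = 0.457, H_out = 15.900 kJ/mol
  T = 353.5 K: K = (2.331, 0.417), RR gives ψ = 0.290, H_out = 9.899 kJ/mol
  T = 349.1 K: K = (2.152, 0.393), RR gives ψ = 0.194, H_out = 6.451 kJ/mol
  T = 346.9 K: K = (2.066, 0.382), RR gives ψ = 0.141, H_out = 4.535 kJ/mol
Linear interpolation between T = 346.9 (H_out = 4.535) and T = 349.1 (H_out = 6.451) on hF = 6.248 gives T ≈ 348.9 K, at which ψ = 0.19.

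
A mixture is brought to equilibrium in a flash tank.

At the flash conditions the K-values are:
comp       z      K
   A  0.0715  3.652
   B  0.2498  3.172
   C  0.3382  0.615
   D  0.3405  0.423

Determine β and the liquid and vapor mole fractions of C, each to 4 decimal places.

β = 0.3631, x_C = 0.3932, y_C = 0.2418

Rachford–Rice: g(β) = Σ zᵢ(Kᵢ−1)/(1+β(Kᵢ−1)) = 0.
g(0) = ΣzᵢKᵢ − 1 = 0.4055 and g(1) = 1 − Σzᵢ/Kᵢ = -0.4532, so a root lies in (0, 1).
Iterate (Newton) starting at β = 0.5:
  β = 0.5000: g = -0.09576, g' = -0.6646 → β = 0.3559
  β = 0.3559: g = 0.00543, g' = -0.7548 → β = 0.3631
Converged at β = 0.3631.
Compositions from xᵢ = zᵢ/(1+β(Kᵢ−1)), yᵢ = Kᵢxᵢ:
  A: x = 0.0364, y = 0.1330
  B: x = 0.1397, y = 0.4430
  C: x = 0.3932, y = 0.2418
  D: x = 0.4308, y = 0.1822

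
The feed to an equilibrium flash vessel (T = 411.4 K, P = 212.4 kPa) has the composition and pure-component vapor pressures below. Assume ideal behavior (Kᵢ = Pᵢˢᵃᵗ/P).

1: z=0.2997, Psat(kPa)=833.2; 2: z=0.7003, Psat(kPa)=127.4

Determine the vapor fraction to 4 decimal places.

Raoult's law: Kᵢ = Pᵢˢᵃᵗ/P = Pᵢˢᵃᵗ/212.4.
  K_1 = 833.2/212.4 = 3.922787, K_2 = 127.4/212.4 = 0.599812
Let ψ = V/F and solve Σ zᵢ(Kᵢ−1)/(1+ψ(Kᵢ−1)) = 0.
Feasibility: ΣzᵢKᵢ = 1.5957, Σzᵢ/Kᵢ = 1.2439 — both > 1, two phases present.
Binary case is linear: z₁(K₁−1)(1+ψ(K₂−1)) + z₂(K₂−1)(1+ψ(K₁−1)) = 0
⇒ ψ = [z₁(K₁−1)+z₂(K₂−1)] / [−(K₁−1)(K₂−1)] = 0.59571/1.16967 = 0.5093

ψ = 0.5093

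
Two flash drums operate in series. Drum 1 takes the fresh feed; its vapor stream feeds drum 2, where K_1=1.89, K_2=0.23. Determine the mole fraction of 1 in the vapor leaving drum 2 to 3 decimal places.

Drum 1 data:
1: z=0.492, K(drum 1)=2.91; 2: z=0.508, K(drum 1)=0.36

y_1 (drum 2) = 0.877

Drum 1:
Let ψ₁ = V/F and solve Σ zᵢ(Kᵢ−1)/(1+ψ₁(Kᵢ−1)) = 0.
g(0) = ΣzᵢKᵢ − 1 = 0.615 and g(1) = 1 − Σzᵢ/Kᵢ = -0.580, so a root lies in (0, 1).
Iterate (Newton) starting at ψ₁ = 0.68:
  ψ₁ = 0.680: g = -0.1669, g' = -0.992 → ψ₁ = 0.512
  ψ₁ = 0.512: g = -0.0083, g' = -0.919 → ψ₁ = 0.503
Converged at ψ₁ = 0.503.
Drum-1 compositions:
  1: x = 0.251, y = 0.730
  2: x = 0.749, y = 0.270
Drum-2 feed = drum-1 vapor: z₂ = (0.7304, 0.2696).
Drum 2:
Binary case is linear: z₁(K₁−1)(1+ψ₂(K₂−1)) + z₂(K₂−1)(1+ψ₂(K₁−1)) = 0
⇒ ψ₂ = [z₁(K₁−1)+z₂(K₂−1)] / [−(K₁−1)(K₂−1)] = 0.4424/0.6853 = 0.646
  1: x = 0.464, y = 0.877
  2: x = 0.536, y = 0.123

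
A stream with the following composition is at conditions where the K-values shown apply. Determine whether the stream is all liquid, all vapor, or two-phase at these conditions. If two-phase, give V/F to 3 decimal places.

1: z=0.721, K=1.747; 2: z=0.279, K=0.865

ΣzᵢKᵢ = 1.501; Σzᵢ/Kᵢ = 0.735.
Since Σzᵢ/Kᵢ < 1 the mixture is above its dew point — single vapor phase.

all vapor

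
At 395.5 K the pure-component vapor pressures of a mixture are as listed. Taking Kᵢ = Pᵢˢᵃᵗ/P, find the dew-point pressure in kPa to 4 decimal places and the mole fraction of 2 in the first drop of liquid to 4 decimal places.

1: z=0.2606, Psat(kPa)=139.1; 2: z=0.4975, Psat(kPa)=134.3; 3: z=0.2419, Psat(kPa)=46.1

At the dew point ψ → 1, so Σzᵢ/Kᵢ = 1 with Kᵢ = Pᵢˢᵃᵗ/P ⇒ 1/P = Σzᵢ/Pᵢˢᵃᵗ.
1/P = 0.2606/139.1 + 0.4975/134.3 + 0.2419/46.1 = 0.0108252 ⇒ P = 92.3774 kPa
xᵢ = zᵢP/Pᵢˢᵃᵗ ⇒ x_2 = 0.4975·92.3774/134.3 = 0.3422

Pdew = 92.3774 kPa, x_2 = 0.3422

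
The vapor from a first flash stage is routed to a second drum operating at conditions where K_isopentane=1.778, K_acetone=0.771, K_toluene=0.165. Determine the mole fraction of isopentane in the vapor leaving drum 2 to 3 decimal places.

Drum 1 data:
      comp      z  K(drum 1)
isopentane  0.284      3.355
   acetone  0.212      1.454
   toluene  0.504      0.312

y_isopentane (drum 2) = 0.725

Drum 1:
Newton iteration, ψ₁⁰ = 0.39:
  ψ₁ = 0.390: g = -0.0435, g' = -0.905 → ψ₁ = 0.342
Converged at ψ₁ = 0.342.
Drum-1 compositions:
  isopentane: x = 0.157, y = 0.528
  acetone: x = 0.183, y = 0.267
  toluene: x = 0.659, y = 0.206
Drum-2 feed = drum-1 vapor: z₂ = (0.5275, 0.2668, 0.2057).
Drum 2:
Material balance + equilibrium reduce to Σ zᵢ(Kᵢ−1)/(1+ψ₂(Kᵢ−1)) = 0.
g(0) = ΣzᵢKᵢ − 1 = 0.178 and g(1) = 1 − Σzᵢ/Kᵢ = -0.889, so a root lies in (0, 1).
Newton–Raphson from ψ₂ = 0.5:
  ψ₂ = 0.500: g = -0.0684, g' = -0.606 → ψ₂ = 0.387
  ψ₂ = 0.387: g = -0.0054, g' = -0.519 → ψ₂ = 0.377
Converged at ψ₂ = 0.377.
  isopentane: x = 0.408, y = 0.725
  acetone: x = 0.292, y = 0.225
  toluene: x = 0.300, y = 0.050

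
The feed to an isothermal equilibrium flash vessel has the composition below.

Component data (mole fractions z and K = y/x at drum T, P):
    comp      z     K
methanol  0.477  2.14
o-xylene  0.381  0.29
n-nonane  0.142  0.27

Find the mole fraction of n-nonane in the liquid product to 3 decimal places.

x_n-nonane = 0.167

Rachford–Rice: g(ψ) = Σ zᵢ(Kᵢ−1)/(1+ψ(Kᵢ−1)) = 0.
Feasibility: ΣzᵢKᵢ = 1.170, Σzᵢ/Kᵢ = 2.063 — both > 1, two phases present.
Newton iteration, ψ⁰ = 0.39:
  ψ = 0.390: g = -0.1426, g' = -0.812 → ψ = 0.214
  ψ = 0.214: g = -0.0050, g' = -0.774 → ψ = 0.208
Converged at ψ = 0.208.
Compositions from xᵢ = zᵢ/(1+ψ(Kᵢ−1)), yᵢ = Kᵢxᵢ:
  methanol: x = 0.386, y = 0.825
  o-xylene: x = 0.447, y = 0.130
  n-nonane: x = 0.167, y = 0.045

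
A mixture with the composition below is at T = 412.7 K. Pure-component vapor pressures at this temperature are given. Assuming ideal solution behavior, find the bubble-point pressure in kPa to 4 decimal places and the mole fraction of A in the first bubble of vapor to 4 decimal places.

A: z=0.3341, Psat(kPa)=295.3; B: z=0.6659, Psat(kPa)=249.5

Pbub = 264.8018 kPa, y_A = 0.3726

At the bubble point ψ → 0, so ΣzᵢKᵢ = 1 with Kᵢ = Pᵢˢᵃᵗ/P ⇒ P = ΣzᵢPᵢˢᵃᵗ.
P = 0.3341·295.3 + 0.6659·249.5 = 264.8018 kPa
yᵢ = zᵢPᵢˢᵃᵗ/P ⇒ y_A = 0.3341·295.3/264.8018 = 0.3726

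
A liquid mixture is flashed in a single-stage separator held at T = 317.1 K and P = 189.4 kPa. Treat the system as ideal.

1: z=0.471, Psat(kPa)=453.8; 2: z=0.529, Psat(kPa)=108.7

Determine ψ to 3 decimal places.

ψ = 0.726

Raoult's law: Kᵢ = Pᵢˢᵃᵗ/P = Pᵢˢᵃᵗ/189.4.
  K_1 = 453.8/189.4 = 2.39599, K_2 = 108.7/189.4 = 0.57392
Material balance + equilibrium reduce to Σ zᵢ(Kᵢ−1)/(1+ψ(Kᵢ−1)) = 0.
Feasibility: ΣzᵢKᵢ = 1.432, Σzᵢ/Kᵢ = 1.118 — both > 1, two phases present.
Binary case is linear: z₁(K₁−1)(1+ψ(K₂−1)) + z₂(K₂−1)(1+ψ(K₁−1)) = 0
⇒ ψ = [z₁(K₁−1)+z₂(K₂−1)] / [−(K₁−1)(K₂−1)] = 0.4321/0.5948 = 0.726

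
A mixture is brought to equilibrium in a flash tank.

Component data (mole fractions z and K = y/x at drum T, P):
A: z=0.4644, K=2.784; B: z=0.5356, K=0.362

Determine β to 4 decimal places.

Iterate (Newton) starting at β = 0.68:
  β = 0.6800: g = -0.22921, g' = -0.9819 → β = 0.4466
  β = 0.4466: g = -0.01674, g' = -0.8842 → β = 0.4276
  β = 0.4276: g = 0.00003, g' = -0.8879 → β = 0.4277
Converged at β = 0.4277.

β = 0.4277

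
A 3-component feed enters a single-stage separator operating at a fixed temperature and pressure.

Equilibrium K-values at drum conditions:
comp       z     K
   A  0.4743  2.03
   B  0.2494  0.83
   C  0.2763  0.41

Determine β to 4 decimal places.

β = 0.6055

Rachford–Rice: g(β) = Σ zᵢ(Kᵢ−1)/(1+β(Kᵢ−1)) = 0.
Check two-phase: ΣzᵢKᵢ = 1.2831 > 1 and Σzᵢ/Kᵢ = 1.2080 > 1, so g(0) = 0.2831 > 0 and g(1) = -0.2080 < 0.
Newton–Raphson from β = 0.5:
  β = 0.5000: g = 0.04489, g' = -0.4214 → β = 0.6065
  β = 0.6065: g = -0.00046, g' = -0.4328 → β = 0.6055
Converged at β = 0.6055.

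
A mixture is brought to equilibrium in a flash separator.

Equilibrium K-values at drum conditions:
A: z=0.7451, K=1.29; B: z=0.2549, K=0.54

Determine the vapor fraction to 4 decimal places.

ψ = 0.7408

Material balance + equilibrium reduce to Σ zᵢ(Kᵢ−1)/(1+ψ(Kᵢ−1)) = 0.
g(0) = ΣzᵢKᵢ − 1 = 0.0988 and g(1) = 1 − Σzᵢ/Kᵢ = -0.0496, so a root lies in (0, 1).
Binary case is linear: z₁(K₁−1)(1+ψ(K₂−1)) + z₂(K₂−1)(1+ψ(K₁−1)) = 0
⇒ ψ = [z₁(K₁−1)+z₂(K₂−1)] / [−(K₁−1)(K₂−1)] = 0.09883/0.13340 = 0.7408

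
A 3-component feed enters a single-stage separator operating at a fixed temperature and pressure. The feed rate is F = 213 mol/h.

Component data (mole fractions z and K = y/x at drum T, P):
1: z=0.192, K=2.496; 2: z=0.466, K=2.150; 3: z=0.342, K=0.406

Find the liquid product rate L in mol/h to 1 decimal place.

Iterate (Newton) starting at V/F = 0.5:
  V/F = 0.500: g = 0.2156, g' = -0.633 → V/F = 0.840
  V/F = 0.840: g = -0.0059, g' = -0.725 → V/F = 0.832
Converged at V/F = 0.832.
Then V = V/F·F = 0.8323·213 = 177.3 mol/h and L = F − V = 35.7 mol/h.

L = 35.7 mol/h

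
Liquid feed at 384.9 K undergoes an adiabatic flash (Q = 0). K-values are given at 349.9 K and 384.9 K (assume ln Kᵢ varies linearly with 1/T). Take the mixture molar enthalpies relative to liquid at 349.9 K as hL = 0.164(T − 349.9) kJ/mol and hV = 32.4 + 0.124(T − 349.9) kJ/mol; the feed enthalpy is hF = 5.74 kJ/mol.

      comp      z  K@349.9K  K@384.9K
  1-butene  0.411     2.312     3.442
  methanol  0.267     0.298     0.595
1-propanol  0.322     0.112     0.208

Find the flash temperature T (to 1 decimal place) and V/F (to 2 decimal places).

T = 356.9 K, V/F = 0.14

Adiabatic flash: solve Rachford–Rice at each trial T, then check hF = ψ·hV(T) + (1−ψ)·hL(T).
  T = 349.9 K: K = (2.312, 0.298, 0.112), RR gives ψ = 0.062, H_out = 2.012 kJ/mol
  T = 384.9 K: K = (3.442, 0.595, 0.208), RR gives ψ = 0.405, H_out = 18.289 kJ/mol
  T = 367.4 K: K = (2.848, 0.428, 0.155), RR gives ψ = 0.247, H_out = 10.692 kJ/mol
  T = 358.6 K: K = (2.571, 0.358, 0.132), RR gives ψ = 0.160, H_out = 6.571 kJ/mol
  T = 354.2 K: K = (2.438, 0.327, 0.122), RR gives ψ = 0.113, H_out = 4.345 kJ/mol
  T = 356.4 K: K = (2.504, 0.342, 0.127), RR gives ψ = 0.137, H_out = 5.475 kJ/mol
Linear interpolation between T = 356.4 (H_out = 5.475) and T = 358.6 (H_out = 6.571) on hF = 5.74 gives T ≈ 356.9 K, at which ψ = 0.14.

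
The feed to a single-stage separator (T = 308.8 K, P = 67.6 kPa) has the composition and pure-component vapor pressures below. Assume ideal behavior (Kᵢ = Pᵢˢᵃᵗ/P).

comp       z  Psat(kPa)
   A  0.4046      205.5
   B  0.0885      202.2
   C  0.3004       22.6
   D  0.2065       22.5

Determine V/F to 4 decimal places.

V/F = 0.4905

Raoult's law: Kᵢ = Pᵢˢᵃᵗ/P = Pᵢˢᵃᵗ/67.6.
  K_A = 205.5/67.6 = 3.039941, K_B = 202.2/67.6 = 2.991124, K_C = 22.6/67.6 = 0.334320, K_D = 22.5/67.6 = 0.332840
Newton–Raphson from V/F = 0.34:
  V/F = 0.3400: g = 0.15577, g' = -1.0879 → V/F = 0.4832
  V/F = 0.4832: g = 0.00738, g' = -1.0076 → V/F = 0.4905
Converged at V/F = 0.4905.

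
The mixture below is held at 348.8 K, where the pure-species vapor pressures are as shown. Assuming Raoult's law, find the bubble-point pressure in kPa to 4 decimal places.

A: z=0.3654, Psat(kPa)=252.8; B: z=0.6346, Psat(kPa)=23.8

Pbub = 107.4766 kPa

At the bubble point ψ → 0, so ΣzᵢKᵢ = 1 with Kᵢ = Pᵢˢᵃᵗ/P ⇒ P = ΣzᵢPᵢˢᵃᵗ.
P = 0.3654·252.8 + 0.6346·23.8 = 107.4766 kPa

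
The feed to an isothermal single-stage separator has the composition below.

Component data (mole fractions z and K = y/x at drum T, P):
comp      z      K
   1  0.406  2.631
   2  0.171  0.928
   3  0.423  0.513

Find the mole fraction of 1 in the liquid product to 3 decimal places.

Material balance + equilibrium reduce to Σ zᵢ(Kᵢ−1)/(1+β(Kᵢ−1)) = 0.
Feasibility: ΣzᵢKᵢ = 1.444, Σzᵢ/Kᵢ = 1.163 — both > 1, two phases present.
Newton iteration, β⁰ = 0.56:
  β = 0.560: g = 0.0500, g' = -0.486 → β = 0.663
  β = 0.663: g = 0.0010, g' = -0.469 → β = 0.665
Converged at β = 0.665.
Compositions from xᵢ = zᵢ/(1+β(Kᵢ−1)), yᵢ = Kᵢxᵢ:
  1: x = 0.195, y = 0.512
  2: x = 0.180, y = 0.167
  3: x = 0.626, y = 0.321

x_1 = 0.195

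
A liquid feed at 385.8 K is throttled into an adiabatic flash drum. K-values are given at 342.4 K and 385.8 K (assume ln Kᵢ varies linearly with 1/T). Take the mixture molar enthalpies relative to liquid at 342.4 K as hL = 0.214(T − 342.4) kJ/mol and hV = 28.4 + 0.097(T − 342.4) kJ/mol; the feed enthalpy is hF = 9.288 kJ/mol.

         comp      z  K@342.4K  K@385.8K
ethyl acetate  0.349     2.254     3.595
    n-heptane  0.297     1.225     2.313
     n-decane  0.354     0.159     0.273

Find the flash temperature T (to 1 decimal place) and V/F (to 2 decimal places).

T = 344.7 K, V/F = 0.31

Adiabatic flash: solve Rachford–Rice at each trial T, then check hF = ψ·hV(T) + (1−ψ)·hL(T).
  T = 342.4 K: K = (2.254, 1.225, 0.159), RR gives ψ = 0.276, H_out = 7.851 kJ/mol
  T = 385.8 K: K = (3.595, 2.313, 0.273), RR gives ψ = 0.701, H_out = 25.627 kJ/mol
  T = 364.1 K: K = (2.886, 1.715, 0.212), RR gives ψ = 0.534, H_out = 18.450 kJ/mol
  T = 353.2 K: K = (2.559, 1.456, 0.184), RR gives ψ = 0.423, H_out = 13.802 kJ/mol
  T = 347.8 K: K = (2.404, 1.337, 0.171), RR gives ψ = 0.356, H_out = 11.042 kJ/mol
  T = 345.1 K: K = (2.328, 1.280, 0.165), RR gives ψ = 0.318, H_out = 9.508 kJ/mol
  T = 343.8 K: K = (2.292, 1.254, 0.162), RR gives ψ = 0.298, H_out = 8.727 kJ/mol
Linear interpolation between T = 343.8 (H_out = 8.727) and T = 345.1 (H_out = 9.508) on hF = 9.288 gives T ≈ 344.7 K, at which ψ = 0.31.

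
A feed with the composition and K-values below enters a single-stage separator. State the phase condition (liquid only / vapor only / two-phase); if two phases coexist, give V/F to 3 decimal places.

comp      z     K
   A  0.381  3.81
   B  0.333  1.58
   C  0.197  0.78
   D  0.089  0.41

ΣzᵢKᵢ = 2.168; Σzᵢ/Kᵢ = 0.780.
Since Σzᵢ/Kᵢ < 1 the mixture is above its dew point — single vapor phase.

vapor only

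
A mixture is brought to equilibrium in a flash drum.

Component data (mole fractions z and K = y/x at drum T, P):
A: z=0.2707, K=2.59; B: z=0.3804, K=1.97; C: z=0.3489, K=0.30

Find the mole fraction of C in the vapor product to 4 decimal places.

y_C = 0.1892

Let β = V/F and solve Σ zᵢ(Kᵢ−1)/(1+β(Kᵢ−1)) = 0.
g(0) = ΣzᵢKᵢ − 1 = 0.5552 and g(1) = 1 − Σzᵢ/Kᵢ = -0.4606, so a root lies in (0, 1).
Newton iteration, β⁰ = 0.5:
  β = 0.5000: g = 0.11252, g' = -0.7793 → β = 0.6444
  β = 0.6444: g = -0.00526, g' = -0.8699 → β = 0.6383
Converged at β = 0.6383.
Compositions from xᵢ = zᵢ/(1+β(Kᵢ−1)), yᵢ = Kᵢxᵢ:
  A: x = 0.1343, y = 0.3480
  B: x = 0.2349, y = 0.4628
  C: x = 0.6307, y = 0.1892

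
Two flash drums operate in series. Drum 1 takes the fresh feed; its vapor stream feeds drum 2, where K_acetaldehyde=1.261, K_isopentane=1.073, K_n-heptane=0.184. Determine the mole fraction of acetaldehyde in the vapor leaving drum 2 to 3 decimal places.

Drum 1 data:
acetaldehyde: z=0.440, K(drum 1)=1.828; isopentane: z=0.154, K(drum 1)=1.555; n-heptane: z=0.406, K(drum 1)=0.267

y_acetaldehyde (drum 2) = 0.745

Drum 1:
Material balance + equilibrium reduce to Σ zᵢ(Kᵢ−1)/(1+ψ₁(Kᵢ−1)) = 0.
Feasibility: ΣzᵢKᵢ = 1.152, Σzᵢ/Kᵢ = 1.860 — both > 1, two phases present.
Newton iteration, ψ₁⁰ = 0.5:
  ψ₁ = 0.500: g = -0.1452, g' = -0.723 → ψ₁ = 0.299
  ψ₁ = 0.299: g = -0.0160, g' = -0.587 → ψ₁ = 0.272
Converged at ψ₁ = 0.272.
Drum-1 compositions:
  acetaldehyde: x = 0.359, y = 0.657
  isopentane: x = 0.134, y = 0.208
  n-heptane: x = 0.507, y = 0.135
Drum-2 feed = drum-1 vapor: z₂ = (0.6565, 0.2081, 0.1354).
Drum 2:
Material balance + equilibrium reduce to Σ zᵢ(Kᵢ−1)/(1+ψ₂(Kᵢ−1)) = 0.
g(0) = ΣzᵢKᵢ − 1 = 0.076 and g(1) = 1 − Σzᵢ/Kᵢ = -0.450, so a root lies in (0, 1).
Newton iteration, ψ₂⁰ = 0.47:
  ψ₂ = 0.470: g = -0.0119, g' = -0.274 → ψ₂ = 0.427
  ψ₂ = 0.427: g = -0.0005, g' = -0.249 → ψ₂ = 0.424
Converged at ψ₂ = 0.424.
  acetaldehyde: x = 0.591, y = 0.745
  isopentane: x = 0.202, y = 0.217
  n-heptane: x = 0.207, y = 0.038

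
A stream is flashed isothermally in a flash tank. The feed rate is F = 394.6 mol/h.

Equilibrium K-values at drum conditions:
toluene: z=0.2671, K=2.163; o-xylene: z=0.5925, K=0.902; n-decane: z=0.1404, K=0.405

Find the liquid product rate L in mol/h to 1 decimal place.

Material balance + equilibrium reduce to Σ zᵢ(Kᵢ−1)/(1+β(Kᵢ−1)) = 0.
g(0) = ΣzᵢKᵢ − 1 = 0.1690 and g(1) = 1 − Σzᵢ/Kᵢ = -0.1270, so a root lies in (0, 1).
Newton–Raphson from β = 0.5:
  β = 0.5000: g = 0.01645, g' = -0.2515 → β = 0.5654
  β = 0.5654: g = 0.00004, g' = -0.2507 → β = 0.5656
Converged at β = 0.5656.
Then V = β·F = 0.5656·394.6 = 223.2 mol/h and L = F − V = 171.4 mol/h.

L = 171.4 mol/h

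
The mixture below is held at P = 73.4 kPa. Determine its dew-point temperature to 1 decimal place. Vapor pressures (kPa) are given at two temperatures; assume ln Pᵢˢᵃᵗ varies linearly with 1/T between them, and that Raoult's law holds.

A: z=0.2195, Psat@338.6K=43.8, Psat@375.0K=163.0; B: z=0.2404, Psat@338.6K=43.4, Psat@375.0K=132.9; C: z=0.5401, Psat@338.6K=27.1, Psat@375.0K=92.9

Dew-point temperature: Σzᵢ·P/Pᵢˢᵃᵗ(T) = 1. Interpolate ln Pᵢˢᵃᵗ = aᵢ + bᵢ/T.
  T = 338.6 K: ΣzᵢP/Pᵢˢᵃᵗ = 2.2373
  T = 375.0 K: ΣzᵢP/Pᵢˢᵃᵗ = 0.6583
  T = 356.8 K: ΣzᵢP/Pᵢˢᵃᵗ = 1.1758
  T = 365.9 K: ΣzᵢP/Pᵢˢᵃᵗ = 0.8734
  T = 361.4 K: ΣzᵢP/Pᵢˢᵃᵗ = 1.0098
  T = 363.6 K: ΣzᵢP/Pᵢˢᵃᵗ = 0.9403
Interpolating between 361.4 K and 363.6 K gives T ≈ 361.7 K.

T = 361.7 K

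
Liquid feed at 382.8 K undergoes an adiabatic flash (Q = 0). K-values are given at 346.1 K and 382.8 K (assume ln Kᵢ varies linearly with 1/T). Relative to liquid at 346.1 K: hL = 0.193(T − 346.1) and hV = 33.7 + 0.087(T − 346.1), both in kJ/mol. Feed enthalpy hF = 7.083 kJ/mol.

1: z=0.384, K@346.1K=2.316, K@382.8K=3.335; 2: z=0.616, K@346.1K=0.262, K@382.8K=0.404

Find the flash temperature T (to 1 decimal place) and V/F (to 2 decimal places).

Adiabatic flash: solve Rachford–Rice at each trial T, then check hF = ψ·hV(T) + (1−ψ)·hL(T).
  T = 346.1 K: K = (2.316, 0.262), RR gives ψ = 0.052, H_out = 1.760 kJ/mol
  T = 382.8 K: K = (3.335, 0.404), RR gives ψ = 0.380, H_out = 18.425 kJ/mol
  T = 364.5 K: K = (2.806, 0.329), RR gives ψ = 0.231, H_out = 10.896 kJ/mol
  T = 355.3 K: K = (2.556, 0.295), RR gives ψ = 0.148, H_out = 6.630 kJ/mol
  T = 359.9 K: K = (2.680, 0.312), RR gives ψ = 0.191, H_out = 8.821 kJ/mol
  T = 357.6 K: K = (2.617, 0.303), RR gives ψ = 0.170, H_out = 7.742 kJ/mol
Linear interpolation between T = 355.3 (H_out = 6.630) and T = 357.6 (H_out = 7.742) on hF = 7.083 gives T ≈ 356.2 K, at which ψ = 0.16.

T = 356.2 K, V/F = 0.16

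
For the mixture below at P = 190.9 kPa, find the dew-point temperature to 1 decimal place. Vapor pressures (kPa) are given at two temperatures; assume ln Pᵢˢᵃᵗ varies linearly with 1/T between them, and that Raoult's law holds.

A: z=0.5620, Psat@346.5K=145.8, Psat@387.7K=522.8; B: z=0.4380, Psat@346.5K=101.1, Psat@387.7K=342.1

T = 360.2 K

Dew-point temperature: Σzᵢ·P/Pᵢˢᵃᵗ(T) = 1. Interpolate ln Pᵢˢᵃᵗ = aᵢ + bᵢ/T.
  T = 346.5 K: ΣzᵢP/Pᵢˢᵃᵗ = 1.5629
  T = 387.7 K: ΣzᵢP/Pᵢˢᵃᵗ = 0.4496
  T = 367.1 K: ΣzᵢP/Pᵢˢᵃᵗ = 0.8094
  T = 356.8 K: ΣzᵢP/Pᵢˢᵃᵗ = 1.1141
  T = 362.0 K: ΣzᵢP/Pᵢˢᵃᵗ = 0.9460
  T = 359.4 K: ΣzᵢP/Pᵢˢᵃᵗ = 1.0260
Interpolating between 359.4 K and 362.0 K gives T ≈ 360.2 K.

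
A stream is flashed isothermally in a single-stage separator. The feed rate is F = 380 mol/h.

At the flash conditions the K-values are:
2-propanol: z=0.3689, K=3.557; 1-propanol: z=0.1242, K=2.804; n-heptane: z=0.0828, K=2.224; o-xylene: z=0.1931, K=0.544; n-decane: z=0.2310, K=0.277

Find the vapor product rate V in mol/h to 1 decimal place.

V = 275.0 mol/h

Material balance + equilibrium reduce to Σ zᵢ(Kᵢ−1)/(1+ψ(Kᵢ−1)) = 0.
Feasibility: ΣzᵢKᵢ = 2.0136, Σzᵢ/Kᵢ = 1.3741 — both > 1, two phases present.
Newton iteration, ψ⁰ = 0.5:
  ψ = 0.5000: g = 0.21903, g' = -0.9876 → ψ = 0.7218
  ψ = 0.7218: g = 0.00209, g' = -1.0265 → ψ = 0.7238
Converged at ψ = 0.7238.
Then V = ψ·F = 0.7238·380 = 275.0 mol/h and L = F − V = 105.0 mol/h.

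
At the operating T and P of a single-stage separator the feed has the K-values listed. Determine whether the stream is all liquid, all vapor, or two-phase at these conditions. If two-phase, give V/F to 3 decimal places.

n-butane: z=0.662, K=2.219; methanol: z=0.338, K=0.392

ΣzᵢKᵢ = 1.601; Σzᵢ/Kᵢ = 1.161.
Both exceed 1, so a two-phase solution exists.
Rachford–Rice: g(ψ) = Σ zᵢ(Kᵢ−1)/(1+ψ(Kᵢ−1)) = 0.
Binary case is linear: z₁(K₁−1)(1+ψ(K₂−1)) + z₂(K₂−1)(1+ψ(K₁−1)) = 0
⇒ ψ = [z₁(K₁−1)+z₂(K₂−1)] / [−(K₁−1)(K₂−1)] = 0.6015/0.7412 = 0.812

two-phase, V/F = 0.812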